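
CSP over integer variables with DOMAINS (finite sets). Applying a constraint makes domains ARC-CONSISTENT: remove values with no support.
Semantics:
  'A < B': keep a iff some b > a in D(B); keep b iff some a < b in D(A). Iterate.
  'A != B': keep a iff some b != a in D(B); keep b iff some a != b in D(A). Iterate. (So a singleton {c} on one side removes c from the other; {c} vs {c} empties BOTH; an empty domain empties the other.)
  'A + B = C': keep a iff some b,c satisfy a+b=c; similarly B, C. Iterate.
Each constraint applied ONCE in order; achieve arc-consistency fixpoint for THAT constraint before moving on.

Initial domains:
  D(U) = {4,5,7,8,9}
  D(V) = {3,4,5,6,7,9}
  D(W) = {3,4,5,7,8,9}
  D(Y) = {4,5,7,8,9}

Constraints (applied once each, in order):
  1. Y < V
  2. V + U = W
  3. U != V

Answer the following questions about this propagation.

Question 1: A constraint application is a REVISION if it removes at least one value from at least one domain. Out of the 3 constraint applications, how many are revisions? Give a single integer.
Answer: 2

Derivation:
Constraint 1 (Y < V) on D(Y)={4,5,7,8,9} D(V)={3,4,5,6,7,9}: Y {4,5,7,8,9}->{4,5,7,8}; V {3,4,5,6,7,9}->{5,6,7,9} => REVISION
Constraint 2 (V + U = W) on D(V)={5,6,7,9} D(U)={4,5,7,8,9} D(W)={3,4,5,7,8,9}: V {5,6,7,9}->{5}; U {4,5,7,8,9}->{4}; W {3,4,5,7,8,9}->{9} => REVISION
Constraint 3 (U != V) on D(U)={4} D(V)={5}: no change => not a revision
Total revisions = 2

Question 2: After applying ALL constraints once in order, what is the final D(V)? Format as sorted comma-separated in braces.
Answer: {5}

Derivation:
Constraint 1 (Y < V) on D(Y)={4,5,7,8,9} D(V)={3,4,5,6,7,9}: Y {4,5,7,8,9}->{4,5,7,8}; V {3,4,5,6,7,9}->{5,6,7,9}
Constraint 2 (V + U = W) on D(V)={5,6,7,9} D(U)={4,5,7,8,9} D(W)={3,4,5,7,8,9}: V {5,6,7,9}->{5}; U {4,5,7,8,9}->{4}; W {3,4,5,7,8,9}->{9}
Constraint 3 (U != V) on D(U)={4} D(V)={5}: no change
So after all 3 constraints: D(V) = {5}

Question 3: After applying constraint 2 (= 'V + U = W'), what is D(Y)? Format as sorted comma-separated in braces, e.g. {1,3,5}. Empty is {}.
Answer: {4,5,7,8}

Derivation:
Constraint 1 (Y < V) on D(Y)={4,5,7,8,9} D(V)={3,4,5,6,7,9}: Y {4,5,7,8,9}->{4,5,7,8}; V {3,4,5,6,7,9}->{5,6,7,9}
Constraint 2 (V + U = W) on D(V)={5,6,7,9} D(U)={4,5,7,8,9} D(W)={3,4,5,7,8,9}: V {5,6,7,9}->{5}; U {4,5,7,8,9}->{4}; W {3,4,5,7,8,9}->{9}
So after constraint 2: D(Y) = {4,5,7,8}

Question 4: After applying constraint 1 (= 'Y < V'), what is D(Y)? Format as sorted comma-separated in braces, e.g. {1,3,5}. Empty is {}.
Answer: {4,5,7,8}

Derivation:
Constraint 1 (Y < V) on D(Y)={4,5,7,8,9} D(V)={3,4,5,6,7,9}: Y {4,5,7,8,9}->{4,5,7,8}; V {3,4,5,6,7,9}->{5,6,7,9}
So after constraint 1: D(Y) = {4,5,7,8}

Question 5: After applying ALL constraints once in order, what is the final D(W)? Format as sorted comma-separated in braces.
Answer: {9}

Derivation:
Constraint 1 (Y < V) on D(Y)={4,5,7,8,9} D(V)={3,4,5,6,7,9}: Y {4,5,7,8,9}->{4,5,7,8}; V {3,4,5,6,7,9}->{5,6,7,9}
Constraint 2 (V + U = W) on D(V)={5,6,7,9} D(U)={4,5,7,8,9} D(W)={3,4,5,7,8,9}: V {5,6,7,9}->{5}; U {4,5,7,8,9}->{4}; W {3,4,5,7,8,9}->{9}
Constraint 3 (U != V) on D(U)={4} D(V)={5}: no change
So after all 3 constraints: D(W) = {9}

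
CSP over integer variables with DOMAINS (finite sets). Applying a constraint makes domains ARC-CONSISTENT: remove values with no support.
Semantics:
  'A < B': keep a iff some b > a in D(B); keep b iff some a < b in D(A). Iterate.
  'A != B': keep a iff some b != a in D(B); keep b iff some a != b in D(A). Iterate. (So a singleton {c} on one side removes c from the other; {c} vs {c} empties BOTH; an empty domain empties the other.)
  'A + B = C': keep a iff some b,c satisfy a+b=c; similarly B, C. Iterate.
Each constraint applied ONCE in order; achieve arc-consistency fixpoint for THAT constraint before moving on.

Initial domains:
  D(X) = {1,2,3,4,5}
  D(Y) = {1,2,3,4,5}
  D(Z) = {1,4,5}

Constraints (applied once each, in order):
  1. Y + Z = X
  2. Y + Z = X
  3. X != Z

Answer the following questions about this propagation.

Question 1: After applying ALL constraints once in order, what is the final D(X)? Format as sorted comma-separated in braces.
Constraint 1 (Y + Z = X) on D(Y)={1,2,3,4,5} D(Z)={1,4,5} D(X)={1,2,3,4,5}: Y {1,2,3,4,5}->{1,2,3,4}; Z {1,4,5}->{1,4}; X {1,2,3,4,5}->{2,3,4,5}
Constraint 2 (Y + Z = X) on D(Y)={1,2,3,4} D(Z)={1,4} D(X)={2,3,4,5}: no change
Constraint 3 (X != Z) on D(X)={2,3,4,5} D(Z)={1,4}: no change
So after all 3 constraints: D(X) = {2,3,4,5}

Answer: {2,3,4,5}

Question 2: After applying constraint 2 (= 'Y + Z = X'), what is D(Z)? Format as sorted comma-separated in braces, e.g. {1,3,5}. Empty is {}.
Answer: {1,4}

Derivation:
Constraint 1 (Y + Z = X) on D(Y)={1,2,3,4,5} D(Z)={1,4,5} D(X)={1,2,3,4,5}: Y {1,2,3,4,5}->{1,2,3,4}; Z {1,4,5}->{1,4}; X {1,2,3,4,5}->{2,3,4,5}
Constraint 2 (Y + Z = X) on D(Y)={1,2,3,4} D(Z)={1,4} D(X)={2,3,4,5}: no change
So after constraint 2: D(Z) = {1,4}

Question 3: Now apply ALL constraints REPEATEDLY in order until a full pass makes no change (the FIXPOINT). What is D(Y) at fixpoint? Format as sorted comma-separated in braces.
pass 0 (initial): D(Y)={1,2,3,4,5}
pass 1: X {1,2,3,4,5}->{2,3,4,5}; Y {1,2,3,4,5}->{1,2,3,4}; Z {1,4,5}->{1,4}
pass 2: no change
Fixpoint after 2 passes: D(Y) = {1,2,3,4}

Answer: {1,2,3,4}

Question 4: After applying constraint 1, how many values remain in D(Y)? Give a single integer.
Answer: 4

Derivation:
Constraint 1 (Y + Z = X) on D(Y)={1,2,3,4,5} D(Z)={1,4,5} D(X)={1,2,3,4,5}: Y {1,2,3,4,5}->{1,2,3,4}; Z {1,4,5}->{1,4}; X {1,2,3,4,5}->{2,3,4,5}
So after constraint 1: D(Y)={1,2,3,4}, size = 4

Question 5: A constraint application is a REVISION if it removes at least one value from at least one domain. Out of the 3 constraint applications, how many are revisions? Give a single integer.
Answer: 1

Derivation:
Constraint 1 (Y + Z = X) on D(Y)={1,2,3,4,5} D(Z)={1,4,5} D(X)={1,2,3,4,5}: Y {1,2,3,4,5}->{1,2,3,4}; Z {1,4,5}->{1,4}; X {1,2,3,4,5}->{2,3,4,5} => REVISION
Constraint 2 (Y + Z = X) on D(Y)={1,2,3,4} D(Z)={1,4} D(X)={2,3,4,5}: no change => not a revision
Constraint 3 (X != Z) on D(X)={2,3,4,5} D(Z)={1,4}: no change => not a revision
Total revisions = 1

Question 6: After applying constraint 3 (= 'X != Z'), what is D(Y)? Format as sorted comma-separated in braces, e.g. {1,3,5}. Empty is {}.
Constraint 1 (Y + Z = X) on D(Y)={1,2,3,4,5} D(Z)={1,4,5} D(X)={1,2,3,4,5}: Y {1,2,3,4,5}->{1,2,3,4}; Z {1,4,5}->{1,4}; X {1,2,3,4,5}->{2,3,4,5}
Constraint 2 (Y + Z = X) on D(Y)={1,2,3,4} D(Z)={1,4} D(X)={2,3,4,5}: no change
Constraint 3 (X != Z) on D(X)={2,3,4,5} D(Z)={1,4}: no change
So after constraint 3: D(Y) = {1,2,3,4}

Answer: {1,2,3,4}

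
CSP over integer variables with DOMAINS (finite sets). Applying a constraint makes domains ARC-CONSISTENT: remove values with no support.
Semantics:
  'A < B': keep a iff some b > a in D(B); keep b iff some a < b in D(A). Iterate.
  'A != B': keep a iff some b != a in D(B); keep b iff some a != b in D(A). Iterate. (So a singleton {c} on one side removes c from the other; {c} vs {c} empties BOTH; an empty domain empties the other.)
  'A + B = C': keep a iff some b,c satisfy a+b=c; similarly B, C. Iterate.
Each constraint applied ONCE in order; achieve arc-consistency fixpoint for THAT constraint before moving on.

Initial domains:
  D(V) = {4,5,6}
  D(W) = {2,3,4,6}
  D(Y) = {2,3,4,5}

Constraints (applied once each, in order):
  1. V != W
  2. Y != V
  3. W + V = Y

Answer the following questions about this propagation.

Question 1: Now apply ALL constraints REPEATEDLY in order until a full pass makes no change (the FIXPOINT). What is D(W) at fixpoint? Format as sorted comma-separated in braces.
pass 0 (initial): D(W)={2,3,4,6}
pass 1: V {4,5,6}->{}; W {2,3,4,6}->{}; Y {2,3,4,5}->{}
pass 2: no change
Fixpoint after 2 passes: D(W) = {}

Answer: {}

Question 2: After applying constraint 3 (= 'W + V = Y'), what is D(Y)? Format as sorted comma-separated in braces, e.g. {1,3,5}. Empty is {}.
Constraint 1 (V != W) on D(V)={4,5,6} D(W)={2,3,4,6}: no change
Constraint 2 (Y != V) on D(Y)={2,3,4,5} D(V)={4,5,6}: no change
Constraint 3 (W + V = Y) on D(W)={2,3,4,6} D(V)={4,5,6} D(Y)={2,3,4,5}: W {2,3,4,6}->{}; V {4,5,6}->{}; Y {2,3,4,5}->{}
So after constraint 3: D(Y) = {}

Answer: {}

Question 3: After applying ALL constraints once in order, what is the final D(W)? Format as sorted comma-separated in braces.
Constraint 1 (V != W) on D(V)={4,5,6} D(W)={2,3,4,6}: no change
Constraint 2 (Y != V) on D(Y)={2,3,4,5} D(V)={4,5,6}: no change
Constraint 3 (W + V = Y) on D(W)={2,3,4,6} D(V)={4,5,6} D(Y)={2,3,4,5}: W {2,3,4,6}->{}; V {4,5,6}->{}; Y {2,3,4,5}->{}
So after all 3 constraints: D(W) = {}

Answer: {}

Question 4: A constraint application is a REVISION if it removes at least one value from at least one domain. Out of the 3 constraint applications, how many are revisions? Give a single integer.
Constraint 1 (V != W) on D(V)={4,5,6} D(W)={2,3,4,6}: no change => not a revision
Constraint 2 (Y != V) on D(Y)={2,3,4,5} D(V)={4,5,6}: no change => not a revision
Constraint 3 (W + V = Y) on D(W)={2,3,4,6} D(V)={4,5,6} D(Y)={2,3,4,5}: W {2,3,4,6}->{}; V {4,5,6}->{}; Y {2,3,4,5}->{} => REVISION
Total revisions = 1

Answer: 1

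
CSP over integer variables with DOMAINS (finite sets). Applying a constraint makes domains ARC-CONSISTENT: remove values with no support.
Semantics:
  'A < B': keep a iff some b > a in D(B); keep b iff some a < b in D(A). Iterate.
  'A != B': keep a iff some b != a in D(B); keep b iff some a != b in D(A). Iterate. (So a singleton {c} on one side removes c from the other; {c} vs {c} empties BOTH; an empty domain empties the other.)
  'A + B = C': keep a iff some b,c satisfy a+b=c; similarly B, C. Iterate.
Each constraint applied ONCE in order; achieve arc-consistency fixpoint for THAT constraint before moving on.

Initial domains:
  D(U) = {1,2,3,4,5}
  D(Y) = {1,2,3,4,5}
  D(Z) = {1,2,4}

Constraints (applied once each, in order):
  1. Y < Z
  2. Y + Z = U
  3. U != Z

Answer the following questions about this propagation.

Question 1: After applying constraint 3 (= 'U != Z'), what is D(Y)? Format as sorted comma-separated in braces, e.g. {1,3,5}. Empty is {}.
Answer: {1,2,3}

Derivation:
Constraint 1 (Y < Z) on D(Y)={1,2,3,4,5} D(Z)={1,2,4}: Y {1,2,3,4,5}->{1,2,3}; Z {1,2,4}->{2,4}
Constraint 2 (Y + Z = U) on D(Y)={1,2,3} D(Z)={2,4} D(U)={1,2,3,4,5}: U {1,2,3,4,5}->{3,4,5}
Constraint 3 (U != Z) on D(U)={3,4,5} D(Z)={2,4}: no change
So after constraint 3: D(Y) = {1,2,3}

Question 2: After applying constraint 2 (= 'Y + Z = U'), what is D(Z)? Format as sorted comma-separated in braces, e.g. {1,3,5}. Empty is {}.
Constraint 1 (Y < Z) on D(Y)={1,2,3,4,5} D(Z)={1,2,4}: Y {1,2,3,4,5}->{1,2,3}; Z {1,2,4}->{2,4}
Constraint 2 (Y + Z = U) on D(Y)={1,2,3} D(Z)={2,4} D(U)={1,2,3,4,5}: U {1,2,3,4,5}->{3,4,5}
So after constraint 2: D(Z) = {2,4}

Answer: {2,4}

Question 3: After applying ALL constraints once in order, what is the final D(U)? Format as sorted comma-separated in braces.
Answer: {3,4,5}

Derivation:
Constraint 1 (Y < Z) on D(Y)={1,2,3,4,5} D(Z)={1,2,4}: Y {1,2,3,4,5}->{1,2,3}; Z {1,2,4}->{2,4}
Constraint 2 (Y + Z = U) on D(Y)={1,2,3} D(Z)={2,4} D(U)={1,2,3,4,5}: U {1,2,3,4,5}->{3,4,5}
Constraint 3 (U != Z) on D(U)={3,4,5} D(Z)={2,4}: no change
So after all 3 constraints: D(U) = {3,4,5}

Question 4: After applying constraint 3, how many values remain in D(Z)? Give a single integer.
Constraint 1 (Y < Z) on D(Y)={1,2,3,4,5} D(Z)={1,2,4}: Y {1,2,3,4,5}->{1,2,3}; Z {1,2,4}->{2,4}
Constraint 2 (Y + Z = U) on D(Y)={1,2,3} D(Z)={2,4} D(U)={1,2,3,4,5}: U {1,2,3,4,5}->{3,4,5}
Constraint 3 (U != Z) on D(U)={3,4,5} D(Z)={2,4}: no change
So after constraint 3: D(Z)={2,4}, size = 2

Answer: 2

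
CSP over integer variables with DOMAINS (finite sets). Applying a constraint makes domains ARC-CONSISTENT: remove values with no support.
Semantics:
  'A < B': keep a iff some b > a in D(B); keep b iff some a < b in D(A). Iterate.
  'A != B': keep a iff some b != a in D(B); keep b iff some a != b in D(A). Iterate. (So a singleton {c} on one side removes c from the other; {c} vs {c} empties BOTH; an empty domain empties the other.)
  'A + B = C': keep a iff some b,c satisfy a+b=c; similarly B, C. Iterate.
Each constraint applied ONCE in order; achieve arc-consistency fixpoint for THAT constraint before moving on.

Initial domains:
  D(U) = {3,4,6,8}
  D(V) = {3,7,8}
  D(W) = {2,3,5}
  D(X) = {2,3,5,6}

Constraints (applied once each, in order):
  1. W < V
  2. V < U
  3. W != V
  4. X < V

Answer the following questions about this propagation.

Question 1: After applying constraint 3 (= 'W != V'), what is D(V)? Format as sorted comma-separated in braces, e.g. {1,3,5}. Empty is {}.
Constraint 1 (W < V) on D(W)={2,3,5} D(V)={3,7,8}: no change
Constraint 2 (V < U) on D(V)={3,7,8} D(U)={3,4,6,8}: V {3,7,8}->{3,7}; U {3,4,6,8}->{4,6,8}
Constraint 3 (W != V) on D(W)={2,3,5} D(V)={3,7}: no change
So after constraint 3: D(V) = {3,7}

Answer: {3,7}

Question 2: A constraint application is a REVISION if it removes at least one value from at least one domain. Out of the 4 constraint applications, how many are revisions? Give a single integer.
Constraint 1 (W < V) on D(W)={2,3,5} D(V)={3,7,8}: no change => not a revision
Constraint 2 (V < U) on D(V)={3,7,8} D(U)={3,4,6,8}: V {3,7,8}->{3,7}; U {3,4,6,8}->{4,6,8} => REVISION
Constraint 3 (W != V) on D(W)={2,3,5} D(V)={3,7}: no change => not a revision
Constraint 4 (X < V) on D(X)={2,3,5,6} D(V)={3,7}: no change => not a revision
Total revisions = 1

Answer: 1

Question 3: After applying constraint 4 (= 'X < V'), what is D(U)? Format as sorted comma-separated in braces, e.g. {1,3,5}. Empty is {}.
Answer: {4,6,8}

Derivation:
Constraint 1 (W < V) on D(W)={2,3,5} D(V)={3,7,8}: no change
Constraint 2 (V < U) on D(V)={3,7,8} D(U)={3,4,6,8}: V {3,7,8}->{3,7}; U {3,4,6,8}->{4,6,8}
Constraint 3 (W != V) on D(W)={2,3,5} D(V)={3,7}: no change
Constraint 4 (X < V) on D(X)={2,3,5,6} D(V)={3,7}: no change
So after constraint 4: D(U) = {4,6,8}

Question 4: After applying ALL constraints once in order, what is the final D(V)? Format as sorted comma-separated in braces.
Answer: {3,7}

Derivation:
Constraint 1 (W < V) on D(W)={2,3,5} D(V)={3,7,8}: no change
Constraint 2 (V < U) on D(V)={3,7,8} D(U)={3,4,6,8}: V {3,7,8}->{3,7}; U {3,4,6,8}->{4,6,8}
Constraint 3 (W != V) on D(W)={2,3,5} D(V)={3,7}: no change
Constraint 4 (X < V) on D(X)={2,3,5,6} D(V)={3,7}: no change
So after all 4 constraints: D(V) = {3,7}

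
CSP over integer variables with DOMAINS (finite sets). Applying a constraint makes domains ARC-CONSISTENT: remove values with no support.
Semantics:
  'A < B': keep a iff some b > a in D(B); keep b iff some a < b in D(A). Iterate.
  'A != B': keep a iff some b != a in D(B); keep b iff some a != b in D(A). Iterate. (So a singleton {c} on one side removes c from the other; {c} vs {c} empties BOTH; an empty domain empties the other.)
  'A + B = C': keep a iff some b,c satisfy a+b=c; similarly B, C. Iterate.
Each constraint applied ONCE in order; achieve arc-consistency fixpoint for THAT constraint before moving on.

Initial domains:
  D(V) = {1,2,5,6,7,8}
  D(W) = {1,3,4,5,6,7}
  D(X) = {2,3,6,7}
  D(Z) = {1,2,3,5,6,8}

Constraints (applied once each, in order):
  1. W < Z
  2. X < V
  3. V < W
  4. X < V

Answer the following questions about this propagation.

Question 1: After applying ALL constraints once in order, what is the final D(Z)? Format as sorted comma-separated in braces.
Answer: {2,3,5,6,8}

Derivation:
Constraint 1 (W < Z) on D(W)={1,3,4,5,6,7} D(Z)={1,2,3,5,6,8}: Z {1,2,3,5,6,8}->{2,3,5,6,8}
Constraint 2 (X < V) on D(X)={2,3,6,7} D(V)={1,2,5,6,7,8}: V {1,2,5,6,7,8}->{5,6,7,8}
Constraint 3 (V < W) on D(V)={5,6,7,8} D(W)={1,3,4,5,6,7}: V {5,6,7,8}->{5,6}; W {1,3,4,5,6,7}->{6,7}
Constraint 4 (X < V) on D(X)={2,3,6,7} D(V)={5,6}: X {2,3,6,7}->{2,3}
So after all 4 constraints: D(Z) = {2,3,5,6,8}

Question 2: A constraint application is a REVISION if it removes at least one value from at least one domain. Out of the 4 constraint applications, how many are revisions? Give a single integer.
Answer: 4

Derivation:
Constraint 1 (W < Z) on D(W)={1,3,4,5,6,7} D(Z)={1,2,3,5,6,8}: Z {1,2,3,5,6,8}->{2,3,5,6,8} => REVISION
Constraint 2 (X < V) on D(X)={2,3,6,7} D(V)={1,2,5,6,7,8}: V {1,2,5,6,7,8}->{5,6,7,8} => REVISION
Constraint 3 (V < W) on D(V)={5,6,7,8} D(W)={1,3,4,5,6,7}: V {5,6,7,8}->{5,6}; W {1,3,4,5,6,7}->{6,7} => REVISION
Constraint 4 (X < V) on D(X)={2,3,6,7} D(V)={5,6}: X {2,3,6,7}->{2,3} => REVISION
Total revisions = 4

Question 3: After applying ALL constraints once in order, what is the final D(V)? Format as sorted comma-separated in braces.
Constraint 1 (W < Z) on D(W)={1,3,4,5,6,7} D(Z)={1,2,3,5,6,8}: Z {1,2,3,5,6,8}->{2,3,5,6,8}
Constraint 2 (X < V) on D(X)={2,3,6,7} D(V)={1,2,5,6,7,8}: V {1,2,5,6,7,8}->{5,6,7,8}
Constraint 3 (V < W) on D(V)={5,6,7,8} D(W)={1,3,4,5,6,7}: V {5,6,7,8}->{5,6}; W {1,3,4,5,6,7}->{6,7}
Constraint 4 (X < V) on D(X)={2,3,6,7} D(V)={5,6}: X {2,3,6,7}->{2,3}
So after all 4 constraints: D(V) = {5,6}

Answer: {5,6}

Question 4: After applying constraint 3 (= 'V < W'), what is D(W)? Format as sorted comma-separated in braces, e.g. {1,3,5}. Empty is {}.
Answer: {6,7}

Derivation:
Constraint 1 (W < Z) on D(W)={1,3,4,5,6,7} D(Z)={1,2,3,5,6,8}: Z {1,2,3,5,6,8}->{2,3,5,6,8}
Constraint 2 (X < V) on D(X)={2,3,6,7} D(V)={1,2,5,6,7,8}: V {1,2,5,6,7,8}->{5,6,7,8}
Constraint 3 (V < W) on D(V)={5,6,7,8} D(W)={1,3,4,5,6,7}: V {5,6,7,8}->{5,6}; W {1,3,4,5,6,7}->{6,7}
So after constraint 3: D(W) = {6,7}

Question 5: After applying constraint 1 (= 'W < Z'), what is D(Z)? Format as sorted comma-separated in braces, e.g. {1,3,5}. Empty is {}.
Answer: {2,3,5,6,8}

Derivation:
Constraint 1 (W < Z) on D(W)={1,3,4,5,6,7} D(Z)={1,2,3,5,6,8}: Z {1,2,3,5,6,8}->{2,3,5,6,8}
So after constraint 1: D(Z) = {2,3,5,6,8}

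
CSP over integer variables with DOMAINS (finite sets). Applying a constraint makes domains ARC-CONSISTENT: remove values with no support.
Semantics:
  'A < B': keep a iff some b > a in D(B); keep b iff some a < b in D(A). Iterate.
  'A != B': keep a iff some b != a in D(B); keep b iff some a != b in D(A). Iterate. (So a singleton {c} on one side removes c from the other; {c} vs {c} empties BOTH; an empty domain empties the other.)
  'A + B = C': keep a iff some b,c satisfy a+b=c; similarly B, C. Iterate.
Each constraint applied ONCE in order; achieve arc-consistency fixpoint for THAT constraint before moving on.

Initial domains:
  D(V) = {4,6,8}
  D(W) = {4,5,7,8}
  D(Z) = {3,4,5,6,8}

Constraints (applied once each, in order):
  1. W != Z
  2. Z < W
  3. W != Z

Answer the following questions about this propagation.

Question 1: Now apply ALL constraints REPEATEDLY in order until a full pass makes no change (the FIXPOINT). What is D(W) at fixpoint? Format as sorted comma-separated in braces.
pass 0 (initial): D(W)={4,5,7,8}
pass 1: Z {3,4,5,6,8}->{3,4,5,6}
pass 2: no change
Fixpoint after 2 passes: D(W) = {4,5,7,8}

Answer: {4,5,7,8}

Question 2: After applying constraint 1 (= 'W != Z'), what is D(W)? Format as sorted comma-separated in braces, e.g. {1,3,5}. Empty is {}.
Answer: {4,5,7,8}

Derivation:
Constraint 1 (W != Z) on D(W)={4,5,7,8} D(Z)={3,4,5,6,8}: no change
So after constraint 1: D(W) = {4,5,7,8}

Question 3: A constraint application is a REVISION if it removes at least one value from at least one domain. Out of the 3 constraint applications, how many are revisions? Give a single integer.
Constraint 1 (W != Z) on D(W)={4,5,7,8} D(Z)={3,4,5,6,8}: no change => not a revision
Constraint 2 (Z < W) on D(Z)={3,4,5,6,8} D(W)={4,5,7,8}: Z {3,4,5,6,8}->{3,4,5,6} => REVISION
Constraint 3 (W != Z) on D(W)={4,5,7,8} D(Z)={3,4,5,6}: no change => not a revision
Total revisions = 1

Answer: 1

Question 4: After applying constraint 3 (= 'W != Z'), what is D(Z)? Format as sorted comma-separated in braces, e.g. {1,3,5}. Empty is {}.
Answer: {3,4,5,6}

Derivation:
Constraint 1 (W != Z) on D(W)={4,5,7,8} D(Z)={3,4,5,6,8}: no change
Constraint 2 (Z < W) on D(Z)={3,4,5,6,8} D(W)={4,5,7,8}: Z {3,4,5,6,8}->{3,4,5,6}
Constraint 3 (W != Z) on D(W)={4,5,7,8} D(Z)={3,4,5,6}: no change
So after constraint 3: D(Z) = {3,4,5,6}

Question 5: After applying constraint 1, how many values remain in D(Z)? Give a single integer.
Answer: 5

Derivation:
Constraint 1 (W != Z) on D(W)={4,5,7,8} D(Z)={3,4,5,6,8}: no change
So after constraint 1: D(Z)={3,4,5,6,8}, size = 5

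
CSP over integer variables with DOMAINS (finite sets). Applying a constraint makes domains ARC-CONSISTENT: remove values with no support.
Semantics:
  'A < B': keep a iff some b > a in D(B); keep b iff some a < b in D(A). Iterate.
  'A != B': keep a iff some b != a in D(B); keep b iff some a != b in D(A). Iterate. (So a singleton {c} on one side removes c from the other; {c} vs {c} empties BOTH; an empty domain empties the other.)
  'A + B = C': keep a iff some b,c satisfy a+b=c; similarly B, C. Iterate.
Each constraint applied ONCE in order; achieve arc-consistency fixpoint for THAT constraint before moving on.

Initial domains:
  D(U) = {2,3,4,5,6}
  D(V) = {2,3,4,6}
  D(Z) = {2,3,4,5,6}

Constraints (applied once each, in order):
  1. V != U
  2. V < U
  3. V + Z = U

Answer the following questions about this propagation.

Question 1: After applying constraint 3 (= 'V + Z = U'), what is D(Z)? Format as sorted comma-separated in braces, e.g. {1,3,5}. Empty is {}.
Constraint 1 (V != U) on D(V)={2,3,4,6} D(U)={2,3,4,5,6}: no change
Constraint 2 (V < U) on D(V)={2,3,4,6} D(U)={2,3,4,5,6}: V {2,3,4,6}->{2,3,4}; U {2,3,4,5,6}->{3,4,5,6}
Constraint 3 (V + Z = U) on D(V)={2,3,4} D(Z)={2,3,4,5,6} D(U)={3,4,5,6}: Z {2,3,4,5,6}->{2,3,4}; U {3,4,5,6}->{4,5,6}
So after constraint 3: D(Z) = {2,3,4}

Answer: {2,3,4}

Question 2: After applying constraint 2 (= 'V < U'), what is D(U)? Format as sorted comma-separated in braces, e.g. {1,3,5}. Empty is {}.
Constraint 1 (V != U) on D(V)={2,3,4,6} D(U)={2,3,4,5,6}: no change
Constraint 2 (V < U) on D(V)={2,3,4,6} D(U)={2,3,4,5,6}: V {2,3,4,6}->{2,3,4}; U {2,3,4,5,6}->{3,4,5,6}
So after constraint 2: D(U) = {3,4,5,6}

Answer: {3,4,5,6}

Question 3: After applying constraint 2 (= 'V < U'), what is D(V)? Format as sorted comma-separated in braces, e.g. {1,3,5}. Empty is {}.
Answer: {2,3,4}

Derivation:
Constraint 1 (V != U) on D(V)={2,3,4,6} D(U)={2,3,4,5,6}: no change
Constraint 2 (V < U) on D(V)={2,3,4,6} D(U)={2,3,4,5,6}: V {2,3,4,6}->{2,3,4}; U {2,3,4,5,6}->{3,4,5,6}
So after constraint 2: D(V) = {2,3,4}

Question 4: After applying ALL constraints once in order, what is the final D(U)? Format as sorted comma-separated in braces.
Constraint 1 (V != U) on D(V)={2,3,4,6} D(U)={2,3,4,5,6}: no change
Constraint 2 (V < U) on D(V)={2,3,4,6} D(U)={2,3,4,5,6}: V {2,3,4,6}->{2,3,4}; U {2,3,4,5,6}->{3,4,5,6}
Constraint 3 (V + Z = U) on D(V)={2,3,4} D(Z)={2,3,4,5,6} D(U)={3,4,5,6}: Z {2,3,4,5,6}->{2,3,4}; U {3,4,5,6}->{4,5,6}
So after all 3 constraints: D(U) = {4,5,6}

Answer: {4,5,6}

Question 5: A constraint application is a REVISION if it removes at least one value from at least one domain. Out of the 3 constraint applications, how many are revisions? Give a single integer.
Answer: 2

Derivation:
Constraint 1 (V != U) on D(V)={2,3,4,6} D(U)={2,3,4,5,6}: no change => not a revision
Constraint 2 (V < U) on D(V)={2,3,4,6} D(U)={2,3,4,5,6}: V {2,3,4,6}->{2,3,4}; U {2,3,4,5,6}->{3,4,5,6} => REVISION
Constraint 3 (V + Z = U) on D(V)={2,3,4} D(Z)={2,3,4,5,6} D(U)={3,4,5,6}: Z {2,3,4,5,6}->{2,3,4}; U {3,4,5,6}->{4,5,6} => REVISION
Total revisions = 2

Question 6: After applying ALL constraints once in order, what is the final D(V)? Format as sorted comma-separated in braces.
Answer: {2,3,4}

Derivation:
Constraint 1 (V != U) on D(V)={2,3,4,6} D(U)={2,3,4,5,6}: no change
Constraint 2 (V < U) on D(V)={2,3,4,6} D(U)={2,3,4,5,6}: V {2,3,4,6}->{2,3,4}; U {2,3,4,5,6}->{3,4,5,6}
Constraint 3 (V + Z = U) on D(V)={2,3,4} D(Z)={2,3,4,5,6} D(U)={3,4,5,6}: Z {2,3,4,5,6}->{2,3,4}; U {3,4,5,6}->{4,5,6}
So after all 3 constraints: D(V) = {2,3,4}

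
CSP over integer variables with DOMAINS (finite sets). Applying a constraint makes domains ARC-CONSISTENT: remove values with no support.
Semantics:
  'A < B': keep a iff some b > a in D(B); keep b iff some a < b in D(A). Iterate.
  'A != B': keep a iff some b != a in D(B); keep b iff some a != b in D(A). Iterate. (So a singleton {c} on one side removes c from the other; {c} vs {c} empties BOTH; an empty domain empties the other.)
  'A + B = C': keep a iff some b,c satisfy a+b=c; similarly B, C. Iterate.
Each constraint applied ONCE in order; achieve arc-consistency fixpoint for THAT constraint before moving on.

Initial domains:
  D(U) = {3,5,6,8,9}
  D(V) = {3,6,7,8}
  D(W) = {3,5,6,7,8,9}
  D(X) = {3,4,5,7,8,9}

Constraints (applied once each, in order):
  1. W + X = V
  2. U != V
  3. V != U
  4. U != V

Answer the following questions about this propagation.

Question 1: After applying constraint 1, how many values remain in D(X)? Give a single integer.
Constraint 1 (W + X = V) on D(W)={3,5,6,7,8,9} D(X)={3,4,5,7,8,9} D(V)={3,6,7,8}: W {3,5,6,7,8,9}->{3,5}; X {3,4,5,7,8,9}->{3,4,5}; V {3,6,7,8}->{6,7,8}
So after constraint 1: D(X)={3,4,5}, size = 3

Answer: 3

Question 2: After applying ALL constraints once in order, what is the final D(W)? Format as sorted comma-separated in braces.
Answer: {3,5}

Derivation:
Constraint 1 (W + X = V) on D(W)={3,5,6,7,8,9} D(X)={3,4,5,7,8,9} D(V)={3,6,7,8}: W {3,5,6,7,8,9}->{3,5}; X {3,4,5,7,8,9}->{3,4,5}; V {3,6,7,8}->{6,7,8}
Constraint 2 (U != V) on D(U)={3,5,6,8,9} D(V)={6,7,8}: no change
Constraint 3 (V != U) on D(V)={6,7,8} D(U)={3,5,6,8,9}: no change
Constraint 4 (U != V) on D(U)={3,5,6,8,9} D(V)={6,7,8}: no change
So after all 4 constraints: D(W) = {3,5}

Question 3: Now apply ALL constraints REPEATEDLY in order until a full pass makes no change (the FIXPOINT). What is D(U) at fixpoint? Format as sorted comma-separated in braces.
pass 0 (initial): D(U)={3,5,6,8,9}
pass 1: V {3,6,7,8}->{6,7,8}; W {3,5,6,7,8,9}->{3,5}; X {3,4,5,7,8,9}->{3,4,5}
pass 2: no change
Fixpoint after 2 passes: D(U) = {3,5,6,8,9}

Answer: {3,5,6,8,9}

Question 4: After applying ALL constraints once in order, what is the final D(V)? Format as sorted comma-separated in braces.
Constraint 1 (W + X = V) on D(W)={3,5,6,7,8,9} D(X)={3,4,5,7,8,9} D(V)={3,6,7,8}: W {3,5,6,7,8,9}->{3,5}; X {3,4,5,7,8,9}->{3,4,5}; V {3,6,7,8}->{6,7,8}
Constraint 2 (U != V) on D(U)={3,5,6,8,9} D(V)={6,7,8}: no change
Constraint 3 (V != U) on D(V)={6,7,8} D(U)={3,5,6,8,9}: no change
Constraint 4 (U != V) on D(U)={3,5,6,8,9} D(V)={6,7,8}: no change
So after all 4 constraints: D(V) = {6,7,8}

Answer: {6,7,8}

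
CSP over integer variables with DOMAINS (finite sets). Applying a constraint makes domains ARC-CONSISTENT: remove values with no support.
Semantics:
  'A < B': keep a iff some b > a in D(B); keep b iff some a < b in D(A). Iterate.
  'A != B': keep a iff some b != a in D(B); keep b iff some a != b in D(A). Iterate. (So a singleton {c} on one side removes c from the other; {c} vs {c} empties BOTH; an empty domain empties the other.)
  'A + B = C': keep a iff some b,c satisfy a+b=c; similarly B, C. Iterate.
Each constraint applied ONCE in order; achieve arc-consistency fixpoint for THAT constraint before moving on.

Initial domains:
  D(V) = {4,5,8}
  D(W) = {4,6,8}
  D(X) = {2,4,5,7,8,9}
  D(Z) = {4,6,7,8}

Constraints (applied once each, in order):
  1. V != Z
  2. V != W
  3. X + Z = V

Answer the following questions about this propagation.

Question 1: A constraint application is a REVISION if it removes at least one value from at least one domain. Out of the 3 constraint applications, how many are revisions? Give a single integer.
Answer: 1

Derivation:
Constraint 1 (V != Z) on D(V)={4,5,8} D(Z)={4,6,7,8}: no change => not a revision
Constraint 2 (V != W) on D(V)={4,5,8} D(W)={4,6,8}: no change => not a revision
Constraint 3 (X + Z = V) on D(X)={2,4,5,7,8,9} D(Z)={4,6,7,8} D(V)={4,5,8}: X {2,4,5,7,8,9}->{2,4}; Z {4,6,7,8}->{4,6}; V {4,5,8}->{8} => REVISION
Total revisions = 1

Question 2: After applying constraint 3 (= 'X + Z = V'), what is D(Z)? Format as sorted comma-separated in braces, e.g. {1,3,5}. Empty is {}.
Answer: {4,6}

Derivation:
Constraint 1 (V != Z) on D(V)={4,5,8} D(Z)={4,6,7,8}: no change
Constraint 2 (V != W) on D(V)={4,5,8} D(W)={4,6,8}: no change
Constraint 3 (X + Z = V) on D(X)={2,4,5,7,8,9} D(Z)={4,6,7,8} D(V)={4,5,8}: X {2,4,5,7,8,9}->{2,4}; Z {4,6,7,8}->{4,6}; V {4,5,8}->{8}
So after constraint 3: D(Z) = {4,6}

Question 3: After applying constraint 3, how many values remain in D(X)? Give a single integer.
Answer: 2

Derivation:
Constraint 1 (V != Z) on D(V)={4,5,8} D(Z)={4,6,7,8}: no change
Constraint 2 (V != W) on D(V)={4,5,8} D(W)={4,6,8}: no change
Constraint 3 (X + Z = V) on D(X)={2,4,5,7,8,9} D(Z)={4,6,7,8} D(V)={4,5,8}: X {2,4,5,7,8,9}->{2,4}; Z {4,6,7,8}->{4,6}; V {4,5,8}->{8}
So after constraint 3: D(X)={2,4}, size = 2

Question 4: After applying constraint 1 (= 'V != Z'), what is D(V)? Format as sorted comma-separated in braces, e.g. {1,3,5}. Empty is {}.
Answer: {4,5,8}

Derivation:
Constraint 1 (V != Z) on D(V)={4,5,8} D(Z)={4,6,7,8}: no change
So after constraint 1: D(V) = {4,5,8}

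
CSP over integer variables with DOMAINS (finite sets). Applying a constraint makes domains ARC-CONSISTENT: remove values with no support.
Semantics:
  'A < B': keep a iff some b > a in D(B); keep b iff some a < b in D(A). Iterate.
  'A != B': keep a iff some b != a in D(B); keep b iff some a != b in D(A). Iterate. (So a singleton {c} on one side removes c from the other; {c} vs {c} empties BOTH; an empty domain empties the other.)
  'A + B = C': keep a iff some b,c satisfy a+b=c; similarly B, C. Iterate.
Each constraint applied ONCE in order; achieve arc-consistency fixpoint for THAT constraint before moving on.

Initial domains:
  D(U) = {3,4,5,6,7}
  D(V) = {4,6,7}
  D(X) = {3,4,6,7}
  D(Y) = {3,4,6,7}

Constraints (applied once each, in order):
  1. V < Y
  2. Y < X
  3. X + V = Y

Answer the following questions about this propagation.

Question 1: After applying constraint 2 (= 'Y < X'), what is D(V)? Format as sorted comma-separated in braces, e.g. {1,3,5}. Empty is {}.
Constraint 1 (V < Y) on D(V)={4,6,7} D(Y)={3,4,6,7}: V {4,6,7}->{4,6}; Y {3,4,6,7}->{6,7}
Constraint 2 (Y < X) on D(Y)={6,7} D(X)={3,4,6,7}: Y {6,7}->{6}; X {3,4,6,7}->{7}
So after constraint 2: D(V) = {4,6}

Answer: {4,6}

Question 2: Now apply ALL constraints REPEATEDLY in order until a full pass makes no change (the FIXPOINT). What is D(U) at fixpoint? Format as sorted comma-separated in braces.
pass 0 (initial): D(U)={3,4,5,6,7}
pass 1: V {4,6,7}->{}; X {3,4,6,7}->{}; Y {3,4,6,7}->{}
pass 2: no change
Fixpoint after 2 passes: D(U) = {3,4,5,6,7}

Answer: {3,4,5,6,7}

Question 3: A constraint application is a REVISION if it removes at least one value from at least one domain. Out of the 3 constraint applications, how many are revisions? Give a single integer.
Constraint 1 (V < Y) on D(V)={4,6,7} D(Y)={3,4,6,7}: V {4,6,7}->{4,6}; Y {3,4,6,7}->{6,7} => REVISION
Constraint 2 (Y < X) on D(Y)={6,7} D(X)={3,4,6,7}: Y {6,7}->{6}; X {3,4,6,7}->{7} => REVISION
Constraint 3 (X + V = Y) on D(X)={7} D(V)={4,6} D(Y)={6}: X {7}->{}; V {4,6}->{}; Y {6}->{} => REVISION
Total revisions = 3

Answer: 3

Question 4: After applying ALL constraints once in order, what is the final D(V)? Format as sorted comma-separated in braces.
Constraint 1 (V < Y) on D(V)={4,6,7} D(Y)={3,4,6,7}: V {4,6,7}->{4,6}; Y {3,4,6,7}->{6,7}
Constraint 2 (Y < X) on D(Y)={6,7} D(X)={3,4,6,7}: Y {6,7}->{6}; X {3,4,6,7}->{7}
Constraint 3 (X + V = Y) on D(X)={7} D(V)={4,6} D(Y)={6}: X {7}->{}; V {4,6}->{}; Y {6}->{}
So after all 3 constraints: D(V) = {}

Answer: {}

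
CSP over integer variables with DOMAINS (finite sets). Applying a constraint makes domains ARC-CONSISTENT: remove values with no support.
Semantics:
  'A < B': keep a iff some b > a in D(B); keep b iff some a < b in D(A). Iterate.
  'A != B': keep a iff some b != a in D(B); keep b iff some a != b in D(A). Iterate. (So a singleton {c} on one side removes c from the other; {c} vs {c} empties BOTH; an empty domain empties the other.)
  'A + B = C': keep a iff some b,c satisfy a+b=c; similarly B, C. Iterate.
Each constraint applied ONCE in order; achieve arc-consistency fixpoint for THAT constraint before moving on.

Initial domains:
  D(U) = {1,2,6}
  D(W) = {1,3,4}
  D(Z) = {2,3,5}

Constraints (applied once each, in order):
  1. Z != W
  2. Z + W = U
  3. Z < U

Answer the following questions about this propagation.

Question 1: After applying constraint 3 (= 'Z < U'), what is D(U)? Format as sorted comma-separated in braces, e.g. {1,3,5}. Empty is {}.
Answer: {6}

Derivation:
Constraint 1 (Z != W) on D(Z)={2,3,5} D(W)={1,3,4}: no change
Constraint 2 (Z + W = U) on D(Z)={2,3,5} D(W)={1,3,4} D(U)={1,2,6}: U {1,2,6}->{6}
Constraint 3 (Z < U) on D(Z)={2,3,5} D(U)={6}: no change
So after constraint 3: D(U) = {6}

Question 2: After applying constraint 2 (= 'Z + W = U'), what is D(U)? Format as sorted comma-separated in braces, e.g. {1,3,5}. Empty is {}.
Constraint 1 (Z != W) on D(Z)={2,3,5} D(W)={1,3,4}: no change
Constraint 2 (Z + W = U) on D(Z)={2,3,5} D(W)={1,3,4} D(U)={1,2,6}: U {1,2,6}->{6}
So after constraint 2: D(U) = {6}

Answer: {6}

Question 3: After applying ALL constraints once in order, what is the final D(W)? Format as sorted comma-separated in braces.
Constraint 1 (Z != W) on D(Z)={2,3,5} D(W)={1,3,4}: no change
Constraint 2 (Z + W = U) on D(Z)={2,3,5} D(W)={1,3,4} D(U)={1,2,6}: U {1,2,6}->{6}
Constraint 3 (Z < U) on D(Z)={2,3,5} D(U)={6}: no change
So after all 3 constraints: D(W) = {1,3,4}

Answer: {1,3,4}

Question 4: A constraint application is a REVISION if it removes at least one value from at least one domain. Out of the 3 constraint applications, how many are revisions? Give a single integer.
Answer: 1

Derivation:
Constraint 1 (Z != W) on D(Z)={2,3,5} D(W)={1,3,4}: no change => not a revision
Constraint 2 (Z + W = U) on D(Z)={2,3,5} D(W)={1,3,4} D(U)={1,2,6}: U {1,2,6}->{6} => REVISION
Constraint 3 (Z < U) on D(Z)={2,3,5} D(U)={6}: no change => not a revision
Total revisions = 1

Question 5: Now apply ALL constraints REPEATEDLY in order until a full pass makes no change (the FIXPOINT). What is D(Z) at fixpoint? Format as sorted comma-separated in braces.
Answer: {2,3,5}

Derivation:
pass 0 (initial): D(Z)={2,3,5}
pass 1: U {1,2,6}->{6}
pass 2: no change
Fixpoint after 2 passes: D(Z) = {2,3,5}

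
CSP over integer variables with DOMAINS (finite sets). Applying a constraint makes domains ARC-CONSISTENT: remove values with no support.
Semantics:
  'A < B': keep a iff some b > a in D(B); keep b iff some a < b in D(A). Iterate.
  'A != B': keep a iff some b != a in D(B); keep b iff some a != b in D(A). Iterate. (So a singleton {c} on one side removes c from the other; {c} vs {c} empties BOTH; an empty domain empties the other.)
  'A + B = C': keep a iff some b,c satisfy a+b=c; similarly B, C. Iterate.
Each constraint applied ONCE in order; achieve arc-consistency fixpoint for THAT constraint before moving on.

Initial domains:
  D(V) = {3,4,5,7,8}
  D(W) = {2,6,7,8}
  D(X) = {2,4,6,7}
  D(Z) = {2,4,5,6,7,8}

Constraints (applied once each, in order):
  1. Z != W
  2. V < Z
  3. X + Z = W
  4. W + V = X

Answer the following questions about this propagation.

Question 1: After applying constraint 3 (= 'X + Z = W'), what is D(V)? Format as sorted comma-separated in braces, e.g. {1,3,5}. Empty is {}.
Constraint 1 (Z != W) on D(Z)={2,4,5,6,7,8} D(W)={2,6,7,8}: no change
Constraint 2 (V < Z) on D(V)={3,4,5,7,8} D(Z)={2,4,5,6,7,8}: V {3,4,5,7,8}->{3,4,5,7}; Z {2,4,5,6,7,8}->{4,5,6,7,8}
Constraint 3 (X + Z = W) on D(X)={2,4,6,7} D(Z)={4,5,6,7,8} D(W)={2,6,7,8}: X {2,4,6,7}->{2,4}; Z {4,5,6,7,8}->{4,5,6}; W {2,6,7,8}->{6,7,8}
So after constraint 3: D(V) = {3,4,5,7}

Answer: {3,4,5,7}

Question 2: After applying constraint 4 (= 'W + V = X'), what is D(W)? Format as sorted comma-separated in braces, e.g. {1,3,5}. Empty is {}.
Answer: {}

Derivation:
Constraint 1 (Z != W) on D(Z)={2,4,5,6,7,8} D(W)={2,6,7,8}: no change
Constraint 2 (V < Z) on D(V)={3,4,5,7,8} D(Z)={2,4,5,6,7,8}: V {3,4,5,7,8}->{3,4,5,7}; Z {2,4,5,6,7,8}->{4,5,6,7,8}
Constraint 3 (X + Z = W) on D(X)={2,4,6,7} D(Z)={4,5,6,7,8} D(W)={2,6,7,8}: X {2,4,6,7}->{2,4}; Z {4,5,6,7,8}->{4,5,6}; W {2,6,7,8}->{6,7,8}
Constraint 4 (W + V = X) on D(W)={6,7,8} D(V)={3,4,5,7} D(X)={2,4}: W {6,7,8}->{}; V {3,4,5,7}->{}; X {2,4}->{}
So after constraint 4: D(W) = {}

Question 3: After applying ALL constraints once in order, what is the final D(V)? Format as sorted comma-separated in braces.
Constraint 1 (Z != W) on D(Z)={2,4,5,6,7,8} D(W)={2,6,7,8}: no change
Constraint 2 (V < Z) on D(V)={3,4,5,7,8} D(Z)={2,4,5,6,7,8}: V {3,4,5,7,8}->{3,4,5,7}; Z {2,4,5,6,7,8}->{4,5,6,7,8}
Constraint 3 (X + Z = W) on D(X)={2,4,6,7} D(Z)={4,5,6,7,8} D(W)={2,6,7,8}: X {2,4,6,7}->{2,4}; Z {4,5,6,7,8}->{4,5,6}; W {2,6,7,8}->{6,7,8}
Constraint 4 (W + V = X) on D(W)={6,7,8} D(V)={3,4,5,7} D(X)={2,4}: W {6,7,8}->{}; V {3,4,5,7}->{}; X {2,4}->{}
So after all 4 constraints: D(V) = {}

Answer: {}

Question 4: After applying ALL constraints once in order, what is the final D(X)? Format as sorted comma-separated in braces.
Answer: {}

Derivation:
Constraint 1 (Z != W) on D(Z)={2,4,5,6,7,8} D(W)={2,6,7,8}: no change
Constraint 2 (V < Z) on D(V)={3,4,5,7,8} D(Z)={2,4,5,6,7,8}: V {3,4,5,7,8}->{3,4,5,7}; Z {2,4,5,6,7,8}->{4,5,6,7,8}
Constraint 3 (X + Z = W) on D(X)={2,4,6,7} D(Z)={4,5,6,7,8} D(W)={2,6,7,8}: X {2,4,6,7}->{2,4}; Z {4,5,6,7,8}->{4,5,6}; W {2,6,7,8}->{6,7,8}
Constraint 4 (W + V = X) on D(W)={6,7,8} D(V)={3,4,5,7} D(X)={2,4}: W {6,7,8}->{}; V {3,4,5,7}->{}; X {2,4}->{}
So after all 4 constraints: D(X) = {}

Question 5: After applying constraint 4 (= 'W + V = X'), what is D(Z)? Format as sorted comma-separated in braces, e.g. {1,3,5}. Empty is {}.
Answer: {4,5,6}

Derivation:
Constraint 1 (Z != W) on D(Z)={2,4,5,6,7,8} D(W)={2,6,7,8}: no change
Constraint 2 (V < Z) on D(V)={3,4,5,7,8} D(Z)={2,4,5,6,7,8}: V {3,4,5,7,8}->{3,4,5,7}; Z {2,4,5,6,7,8}->{4,5,6,7,8}
Constraint 3 (X + Z = W) on D(X)={2,4,6,7} D(Z)={4,5,6,7,8} D(W)={2,6,7,8}: X {2,4,6,7}->{2,4}; Z {4,5,6,7,8}->{4,5,6}; W {2,6,7,8}->{6,7,8}
Constraint 4 (W + V = X) on D(W)={6,7,8} D(V)={3,4,5,7} D(X)={2,4}: W {6,7,8}->{}; V {3,4,5,7}->{}; X {2,4}->{}
So after constraint 4: D(Z) = {4,5,6}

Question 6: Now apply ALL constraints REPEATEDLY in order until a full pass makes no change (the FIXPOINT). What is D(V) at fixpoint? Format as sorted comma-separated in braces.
pass 0 (initial): D(V)={3,4,5,7,8}
pass 1: V {3,4,5,7,8}->{}; W {2,6,7,8}->{}; X {2,4,6,7}->{}; Z {2,4,5,6,7,8}->{4,5,6}
pass 2: Z {4,5,6}->{}
pass 3: no change
Fixpoint after 3 passes: D(V) = {}

Answer: {}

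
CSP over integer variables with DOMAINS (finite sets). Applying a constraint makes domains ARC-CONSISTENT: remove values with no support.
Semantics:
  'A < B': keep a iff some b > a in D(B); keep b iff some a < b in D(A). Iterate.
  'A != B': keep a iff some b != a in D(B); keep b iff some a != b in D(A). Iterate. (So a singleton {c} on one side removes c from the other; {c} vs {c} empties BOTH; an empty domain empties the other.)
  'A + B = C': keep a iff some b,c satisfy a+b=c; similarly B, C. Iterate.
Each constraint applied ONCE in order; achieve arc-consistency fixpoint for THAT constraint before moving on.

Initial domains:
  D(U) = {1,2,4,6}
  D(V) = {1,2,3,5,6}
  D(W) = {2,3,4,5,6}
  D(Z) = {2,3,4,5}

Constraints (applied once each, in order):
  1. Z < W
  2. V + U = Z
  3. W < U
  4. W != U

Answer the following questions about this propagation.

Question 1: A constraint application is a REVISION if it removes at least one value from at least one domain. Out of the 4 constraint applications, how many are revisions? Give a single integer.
Answer: 3

Derivation:
Constraint 1 (Z < W) on D(Z)={2,3,4,5} D(W)={2,3,4,5,6}: W {2,3,4,5,6}->{3,4,5,6} => REVISION
Constraint 2 (V + U = Z) on D(V)={1,2,3,5,6} D(U)={1,2,4,6} D(Z)={2,3,4,5}: V {1,2,3,5,6}->{1,2,3}; U {1,2,4,6}->{1,2,4} => REVISION
Constraint 3 (W < U) on D(W)={3,4,5,6} D(U)={1,2,4}: W {3,4,5,6}->{3}; U {1,2,4}->{4} => REVISION
Constraint 4 (W != U) on D(W)={3} D(U)={4}: no change => not a revision
Total revisions = 3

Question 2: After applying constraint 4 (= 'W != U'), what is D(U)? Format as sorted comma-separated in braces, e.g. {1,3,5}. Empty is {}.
Constraint 1 (Z < W) on D(Z)={2,3,4,5} D(W)={2,3,4,5,6}: W {2,3,4,5,6}->{3,4,5,6}
Constraint 2 (V + U = Z) on D(V)={1,2,3,5,6} D(U)={1,2,4,6} D(Z)={2,3,4,5}: V {1,2,3,5,6}->{1,2,3}; U {1,2,4,6}->{1,2,4}
Constraint 3 (W < U) on D(W)={3,4,5,6} D(U)={1,2,4}: W {3,4,5,6}->{3}; U {1,2,4}->{4}
Constraint 4 (W != U) on D(W)={3} D(U)={4}: no change
So after constraint 4: D(U) = {4}

Answer: {4}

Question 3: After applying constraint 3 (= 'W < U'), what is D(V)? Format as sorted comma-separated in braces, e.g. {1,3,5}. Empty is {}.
Constraint 1 (Z < W) on D(Z)={2,3,4,5} D(W)={2,3,4,5,6}: W {2,3,4,5,6}->{3,4,5,6}
Constraint 2 (V + U = Z) on D(V)={1,2,3,5,6} D(U)={1,2,4,6} D(Z)={2,3,4,5}: V {1,2,3,5,6}->{1,2,3}; U {1,2,4,6}->{1,2,4}
Constraint 3 (W < U) on D(W)={3,4,5,6} D(U)={1,2,4}: W {3,4,5,6}->{3}; U {1,2,4}->{4}
So after constraint 3: D(V) = {1,2,3}

Answer: {1,2,3}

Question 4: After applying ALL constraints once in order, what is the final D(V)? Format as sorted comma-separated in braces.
Answer: {1,2,3}

Derivation:
Constraint 1 (Z < W) on D(Z)={2,3,4,5} D(W)={2,3,4,5,6}: W {2,3,4,5,6}->{3,4,5,6}
Constraint 2 (V + U = Z) on D(V)={1,2,3,5,6} D(U)={1,2,4,6} D(Z)={2,3,4,5}: V {1,2,3,5,6}->{1,2,3}; U {1,2,4,6}->{1,2,4}
Constraint 3 (W < U) on D(W)={3,4,5,6} D(U)={1,2,4}: W {3,4,5,6}->{3}; U {1,2,4}->{4}
Constraint 4 (W != U) on D(W)={3} D(U)={4}: no change
So after all 4 constraints: D(V) = {1,2,3}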